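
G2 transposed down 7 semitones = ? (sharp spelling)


Reasoning:
G2: chromatic position 7 in octave 2 → absolute = 2×12 + 7 = 31
Transpose down 7: 31 - 7 = 24
24 = 2×12 + 0 → C in octave 2
Result = C2


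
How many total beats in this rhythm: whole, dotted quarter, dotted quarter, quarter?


Working:
Beat values:
  whole = 4 beats
  dotted quarter = 1.5 beats
  dotted quarter = 1.5 beats
  quarter = 1 beat
Sum = 4 + 1.5 + 1.5 + 1
= 8 beats


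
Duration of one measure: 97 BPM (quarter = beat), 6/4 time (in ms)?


Step by step:
Quarter-note beat duration = 60000 / 97 ms
Beats per measure (6/4) = 6
One measure = 6 × 60000 / 97 = 360000 / 97 ms
= 3711.3 ms


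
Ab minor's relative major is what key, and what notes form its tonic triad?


Solution.
The relative major shares the key signature and is a minor 3rd above the minor tonic
A minor 3rd above Ab is Cb
→ relative major of Ab minor is Cb major
Tonic triad of Cb major = root + major 3rd + perfect 5th = Cb Eb Gb
= Cb major; triad = Cb Eb Gb


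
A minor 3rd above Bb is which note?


Step by step:
A 3rd spans 3 letter names, so from B we land on D
A minor 3rd = 3 semitones above Bb
Spell D at that pitch: Db
= Db


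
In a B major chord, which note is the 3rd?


Reasoning:
Major triad = root + major 3rd (4 semitones) + perfect 5th (7 semitones)
A triad on B stacks thirds, so the chord tones use letter names B-D-F
Root: B
Major 3rd above B: D#
Perfect 5th above B: F#
The 3rd = D#


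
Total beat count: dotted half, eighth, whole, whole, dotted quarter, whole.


Step by step:
Beat values:
  dotted half = 3 beats
  eighth = 0.5 beats
  whole = 4 beats
  whole = 4 beats
  dotted quarter = 1.5 beats
  whole = 4 beats
Sum = 3 + 0.5 + 4 + 4 + 1.5 + 4
= 17 beats


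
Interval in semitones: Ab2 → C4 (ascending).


Working:
Absolute semitone position = octave×12 + chromatic position
Ab2: 2×12 + 8 = 32
C4: 4×12 + 0 = 48
Difference = 48 - 32 = 16
= 16 semitones


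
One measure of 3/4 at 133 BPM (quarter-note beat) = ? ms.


Reasoning:
Quarter-note beat duration = 60000 / 133 ms
Beats per measure (3/4) = 3
One measure = 3 × 60000 / 133 = 180000 / 133 ms
= 1353.4 ms


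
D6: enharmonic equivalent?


Step by step:
Enharmonic notes sound the same pitch but are spelled with different letter names
D and C## name the same pitch class
= C##6


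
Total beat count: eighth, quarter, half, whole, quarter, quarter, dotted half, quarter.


Step by step:
Beat values:
  eighth = 0.5 beats
  quarter = 1 beat
  half = 2 beats
  whole = 4 beats
  quarter = 1 beat
  quarter = 1 beat
  dotted half = 3 beats
  quarter = 1 beat
Sum = 0.5 + 1 + 2 + 4 + 1 + 1 + 3 + 1
= 13.5 beats


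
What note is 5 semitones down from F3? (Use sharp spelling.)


Working:
F3: chromatic position 5 in octave 3 → absolute = 3×12 + 5 = 41
Transpose down 5: 41 - 5 = 36
36 = 3×12 + 0 → C in octave 3
Result = C3


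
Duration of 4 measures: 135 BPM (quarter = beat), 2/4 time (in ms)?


Quarter-note beat duration = 60000 / 135 ms
Beats per measure (2/4) = 2
One measure = 2 × 60000 / 135 = 120000 / 135 ms
4 measures = 4 × 120000 / 135 = 480000 / 135
= 3555.6 ms


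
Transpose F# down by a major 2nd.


Working:
major 2nd: 2 letter names, 2 semitones
Letter: F - 1 → E
Pitch: F# - 2 semitones, spelled as an E → E
= E


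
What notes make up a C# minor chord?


Reasoning:
Minor triad = root + minor 3rd (3 semitones) + perfect 5th (7 semitones)
A triad on C# stacks thirds, so the chord tones use letter names C-E-G
Root: C#
Minor 3rd above C#: E
Perfect 5th above C#: G#
Chord = C# E G#


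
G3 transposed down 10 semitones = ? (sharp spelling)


Solution.
G3: chromatic position 7 in octave 3 → absolute = 3×12 + 7 = 43
Transpose down 10: 43 - 10 = 33
33 = 2×12 + 9 → A in octave 2
Result = A2


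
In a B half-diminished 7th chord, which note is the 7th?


Half-diminished 7th chord = root + minor 3rd + diminished 5th + minor 7th
Seventh chords stack in thirds, so the letter names are B-D-F-A
Root: B
Minor 3rd above B: D
Diminished 5th above B: F
Minor 7th above B: A
The 7th = A


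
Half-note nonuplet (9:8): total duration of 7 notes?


Step by step:
Nonuplet: 9 notes occupy the space of 8 half notes
Space = 8 × 2 = 16 beats
Each nonuplet note = 16 / 9 = 16/9 beats
7 notes = 7 × 16/9 = 112/9
= 112/9 beats


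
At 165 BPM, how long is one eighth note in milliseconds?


Solution.
One quarter-note beat = 60000 / BPM = 60000 / 165 ms
Eighth note = 1/2 × quarter note
Duration = 1/2 × 60000 / 165 = 30000 / 165
= 181.8 ms


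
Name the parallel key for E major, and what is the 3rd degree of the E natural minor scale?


Let's work it out.
Parallel keys share the same tonic but differ in mode
E major → parallel is E minor
E natural minor scale: E F# G A B C D
= E minor; 3rd degree = G


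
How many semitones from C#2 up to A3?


Reasoning:
Absolute semitone position = octave×12 + chromatic position
C#2: 2×12 + 1 = 25
A3: 3×12 + 9 = 45
Difference = 45 - 25 = 20
= 20 semitones


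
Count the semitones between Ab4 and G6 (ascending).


Working:
Absolute semitone position = octave×12 + chromatic position
Ab4: 4×12 + 8 = 56
G6: 6×12 + 7 = 79
Difference = 79 - 56 = 23
= 23 semitones


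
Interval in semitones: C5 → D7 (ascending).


Absolute semitone position = octave×12 + chromatic position
C5: 5×12 + 0 = 60
D7: 7×12 + 2 = 86
Difference = 86 - 60 = 26
= 26 semitones


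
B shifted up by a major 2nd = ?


Let's work it out.
major 2nd: 2 letter names, 2 semitones
Letter: B + 1 → C
Pitch: B + 2 semitones, spelled as a C → C#
= C#


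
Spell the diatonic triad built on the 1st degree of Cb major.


Let's work it out.
Cb major scale: Cb Db Eb Fb Gb Ab Bb
Diatonic triad on degree 1 stacks scale notes 1, 3, 5: Cb Eb Gb
Cb→Eb = 4 semitones; Cb→Gb = 7 semitones → major triad
= Cb Eb Gb (major)


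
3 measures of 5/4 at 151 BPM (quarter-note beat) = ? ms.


Solution.
Quarter-note beat duration = 60000 / 151 ms
Beats per measure (5/4) = 5
One measure = 5 × 60000 / 151 = 300000 / 151 ms
3 measures = 3 × 300000 / 151 = 900000 / 151
= 5960.3 ms


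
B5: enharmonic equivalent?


Enharmonic notes sound the same pitch but are spelled with different letter names
B and A## name the same pitch class
= A##5


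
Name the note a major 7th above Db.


Working:
A 7th spans 7 letter names, so from D we land on C
A major 7th = 11 semitones above Db
Spell C at that pitch: C
= C


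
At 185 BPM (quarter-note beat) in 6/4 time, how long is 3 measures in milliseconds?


Quarter-note beat duration = 60000 / 185 ms
Beats per measure (6/4) = 6
One measure = 6 × 60000 / 185 = 360000 / 185 ms
3 measures = 3 × 360000 / 185 = 1080000 / 185
= 5837.8 ms


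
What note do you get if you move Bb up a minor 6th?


Reasoning:
minor 6th: 6 letter names, 8 semitones
Letter: B + 5 → G
Pitch: Bb + 8 semitones, spelled as a G → Gb
= Gb


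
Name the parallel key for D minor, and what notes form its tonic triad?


Reasoning:
Parallel keys share the same tonic but differ in mode
D minor → parallel is D major
Tonic triad of D major = D F# A
= D major; triad = D F# A


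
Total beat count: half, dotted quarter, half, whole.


Beat values:
  half = 2 beats
  dotted quarter = 1.5 beats
  half = 2 beats
  whole = 4 beats
Sum = 2 + 1.5 + 2 + 4
= 9.5 beats


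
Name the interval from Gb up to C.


Working:
Letter names: G → C spans 4 letter names → a 4th
Semitones: Gb → C = 6 half-steps
A 4th of 6 semitones is an augmented 4th
= augmented 4th


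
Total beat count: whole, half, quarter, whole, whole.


Beat values:
  whole = 4 beats
  half = 2 beats
  quarter = 1 beat
  whole = 4 beats
  whole = 4 beats
Sum = 4 + 2 + 1 + 4 + 4
= 15 beats


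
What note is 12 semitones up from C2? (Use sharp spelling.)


Let's work it out.
C2: chromatic position 0 in octave 2 → absolute = 2×12 + 0 = 24
Transpose up 12: 24 + 12 = 36
36 = 3×12 + 0 → C in octave 3
Result = C3


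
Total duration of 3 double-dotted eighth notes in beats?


Base eighth note = 1/2 beats
Dot 1 adds half the previous value: +1/4
Dot 2 adds half the previous value: +1/8
One double-dotted eighth = 1/2 + 1/4 + 1/8 = 7/8
3 of them = 3 × 7/8 = 21/8
= 21/8 beats


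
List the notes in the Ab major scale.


Step by step:
Major scale pattern: W-W-H-W-W-W-H (2-2-1-2-2-2-1 semitones)
Starting from Ab:
  Ab + 2 semitones → Bb
  Bb + 2 semitones → C
  C + 1 semitone → Db
  Db + 2 semitones → Eb
  Eb + 2 semitones → F
  F + 2 semitones → G
  G + 1 semitone → Ab
Scale = Ab Bb C Db Eb F G


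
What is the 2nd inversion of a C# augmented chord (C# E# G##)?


Let's work it out.
Root position: C# E# G##
2nd inversion: move root and 3rd up an octave
Bass note: G##
Notes (bottom to top) = G## C# E#


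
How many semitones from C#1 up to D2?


Step by step:
Absolute semitone position = octave×12 + chromatic position
C#1: 1×12 + 1 = 13
D2: 2×12 + 2 = 26
Difference = 26 - 13 = 13
= 13 semitones


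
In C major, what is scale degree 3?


Solution.
Major scale pattern: W-W-H-W-W-W-H (2-2-1-2-2-2-1 semitones)
Starting from C:
  C + 2 semitones → D
  D + 2 semitones → E
  E + 1 semitone → F
  F + 2 semitones → G
  G + 2 semitones → A
  A + 2 semitones → B
  B + 1 semitone → C
Scale: C D E F G A B
Degree 3 = E


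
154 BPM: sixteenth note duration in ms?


Solution.
One quarter-note beat = 60000 / BPM = 60000 / 154 ms
Sixteenth note = 1/4 × quarter note
Duration = 1/4 × 60000 / 154 = 15000 / 154
= 97.4 ms


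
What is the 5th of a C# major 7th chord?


Major 7th chord = root + major 3rd + perfect 5th + major 7th
Seventh chords stack in thirds, so the letter names are C-E-G-B
Root: C#
Major 3rd above C#: E#
Perfect 5th above C#: G#
Major 7th above C#: B#
The 5th = G#


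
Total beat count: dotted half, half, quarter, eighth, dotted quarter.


Let's work it out.
Beat values:
  dotted half = 3 beats
  half = 2 beats
  quarter = 1 beat
  eighth = 0.5 beats
  dotted quarter = 1.5 beats
Sum = 3 + 2 + 1 + 0.5 + 1.5
= 8 beats


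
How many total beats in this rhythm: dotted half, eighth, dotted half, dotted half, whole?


Reasoning:
Beat values:
  dotted half = 3 beats
  eighth = 0.5 beats
  dotted half = 3 beats
  dotted half = 3 beats
  whole = 4 beats
Sum = 3 + 0.5 + 3 + 3 + 4
= 13.5 beats


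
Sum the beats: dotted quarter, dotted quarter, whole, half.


Solution.
Beat values:
  dotted quarter = 1.5 beats
  dotted quarter = 1.5 beats
  whole = 4 beats
  half = 2 beats
Sum = 1.5 + 1.5 + 4 + 2
= 9 beats


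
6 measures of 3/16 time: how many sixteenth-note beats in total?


Let's work it out.
Time signature 3/16: the bottom number 16 means the sixteenth note gets one count
The top number 3 means 3 sixteenth-note beats per measure
Total = 3 × 6 measures
= 18 sixteenth-note beats


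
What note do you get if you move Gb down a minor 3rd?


Reasoning:
minor 3rd: 3 letter names, 3 semitones
Letter: G - 2 → E
Pitch: Gb - 3 semitones, spelled as an E → Eb
= Eb


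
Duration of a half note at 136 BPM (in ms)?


Working:
One quarter-note beat = 60000 / BPM = 60000 / 136 ms
Half note = 2 × quarter note
Duration = 2 × 60000 / 136 = 120000 / 136
= 882.4 ms


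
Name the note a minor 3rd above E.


A 3rd spans 3 letter names, so from E we land on G
A minor 3rd = 3 semitones above E
Spell G at that pitch: G
= G


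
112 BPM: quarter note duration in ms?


Step by step:
One quarter-note beat = 60000 / BPM = 60000 / 112 ms
Duration = 60000 / 112
= 535.7 ms


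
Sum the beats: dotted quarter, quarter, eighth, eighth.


Step by step:
Beat values:
  dotted quarter = 1.5 beats
  quarter = 1 beat
  eighth = 0.5 beats
  eighth = 0.5 beats
Sum = 1.5 + 1 + 0.5 + 0.5
= 3.5 beats


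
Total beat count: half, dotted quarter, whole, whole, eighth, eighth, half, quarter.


Beat values:
  half = 2 beats
  dotted quarter = 1.5 beats
  whole = 4 beats
  whole = 4 beats
  eighth = 0.5 beats
  eighth = 0.5 beats
  half = 2 beats
  quarter = 1 beat
Sum = 2 + 1.5 + 4 + 4 + 0.5 + 0.5 + 2 + 1
= 15.5 beats


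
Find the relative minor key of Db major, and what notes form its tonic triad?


Let's work it out.
The relative minor shares the major's key signature and starts on its 6th degree
6th degree = a major 6th above the tonic; a major 6th above Db is Bb
→ relative minor of Db major is Bb minor
Tonic triad of Bb minor = root + minor 3rd + perfect 5th = Bb Db F
= Bb minor; triad = Bb Db F


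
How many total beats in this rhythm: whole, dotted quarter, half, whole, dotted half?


Beat values:
  whole = 4 beats
  dotted quarter = 1.5 beats
  half = 2 beats
  whole = 4 beats
  dotted half = 3 beats
Sum = 4 + 1.5 + 2 + 4 + 3
= 14.5 beats


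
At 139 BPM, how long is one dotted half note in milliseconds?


Let's work it out.
One quarter-note beat = 60000 / BPM = 60000 / 139 ms
Dotted half note = 3 × quarter note
Duration = 3 × 60000 / 139 = 180000 / 139
= 1295.0 ms


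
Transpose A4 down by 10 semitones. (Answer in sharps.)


Reasoning:
A4: chromatic position 9 in octave 4 → absolute = 4×12 + 9 = 57
Transpose down 10: 57 - 10 = 47
47 = 3×12 + 11 → B in octave 3
Result = B3


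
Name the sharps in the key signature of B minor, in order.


Step by step:
Sharp minor keys follow the circle of fifths: A(0), E(1), B(2), F#(3), C#(4), G#(5), D#(6), A#(7)
B minor has 2 sharps
Order of sharps: F# C# G# D# A# E# B# → first 2: F#, C#
= F#, C#


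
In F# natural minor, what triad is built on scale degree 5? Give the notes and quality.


Working:
F# natural minor scale: F# G# A B C# D E
Diatonic triad on degree 5 stacks scale notes 5, 7, 2: C# E G#
C#→E = 3 semitones; C#→G# = 7 semitones → minor triad
= C# E G# (minor)


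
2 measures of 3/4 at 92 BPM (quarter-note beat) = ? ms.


Quarter-note beat duration = 60000 / 92 ms
Beats per measure (3/4) = 3
One measure = 3 × 60000 / 92 = 180000 / 92 ms
2 measures = 2 × 180000 / 92 = 360000 / 92
= 3913.0 ms


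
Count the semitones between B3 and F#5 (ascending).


Step by step:
Absolute semitone position = octave×12 + chromatic position
B3: 3×12 + 11 = 47
F#5: 5×12 + 6 = 66
Difference = 66 - 47 = 19
= 19 semitones


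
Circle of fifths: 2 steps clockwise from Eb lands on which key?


Each clockwise step on the circle of fifths moves up a perfect 5th
From Eb: Eb → Bb → F
= F


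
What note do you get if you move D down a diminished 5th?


Let's work it out.
diminished 5th: 5 letter names, 6 semitones
Letter: D - 4 → G
Pitch: D - 6 semitones, spelled as a G → G#
= G#


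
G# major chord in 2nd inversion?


Root position: G# B# D#
2nd inversion: move root and 3rd up an octave
Bass note: D#
Notes (bottom to top) = D# G# B#


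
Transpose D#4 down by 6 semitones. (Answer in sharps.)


D#4: chromatic position 3 in octave 4 → absolute = 4×12 + 3 = 51
Transpose down 6: 51 - 6 = 45
45 = 3×12 + 9 → A in octave 3
Result = A3


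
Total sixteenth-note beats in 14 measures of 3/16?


Reasoning:
Time signature 3/16: the bottom number 16 means the sixteenth note gets one count
The top number 3 means 3 sixteenth-note beats per measure
Total = 3 × 14 measures
= 42 sixteenth-note beats


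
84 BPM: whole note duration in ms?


One quarter-note beat = 60000 / BPM = 60000 / 84 ms
Whole note = 4 × quarter note
Duration = 4 × 60000 / 84 = 240000 / 84
= 2857.1 ms


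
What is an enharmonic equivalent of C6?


Step by step:
Enharmonic notes sound the same pitch but are spelled with different letter names
C and B# name the same pitch class
Octave numbers change at C, so C6 = B#5
= B#5


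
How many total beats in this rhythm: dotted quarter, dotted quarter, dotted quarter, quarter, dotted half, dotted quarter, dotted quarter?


Reasoning:
Beat values:
  dotted quarter = 1.5 beats
  dotted quarter = 1.5 beats
  dotted quarter = 1.5 beats
  quarter = 1 beat
  dotted half = 3 beats
  dotted quarter = 1.5 beats
  dotted quarter = 1.5 beats
Sum = 1.5 + 1.5 + 1.5 + 1 + 3 + 1.5 + 1.5
= 11.5 beats


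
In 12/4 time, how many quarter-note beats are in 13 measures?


Time signature 12/4: the bottom number 4 means the quarter note gets one count
The top number 12 means 12 quarter-note beats per measure
Total = 12 × 13 measures
= 156 quarter-note beats


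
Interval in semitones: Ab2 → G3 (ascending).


Absolute semitone position = octave×12 + chromatic position
Ab2: 2×12 + 8 = 32
G3: 3×12 + 7 = 43
Difference = 43 - 32 = 11
= 11 semitones


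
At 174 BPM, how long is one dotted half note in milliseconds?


Let's work it out.
One quarter-note beat = 60000 / BPM = 60000 / 174 ms
Dotted half note = 3 × quarter note
Duration = 3 × 60000 / 174 = 180000 / 174
= 1034.5 ms


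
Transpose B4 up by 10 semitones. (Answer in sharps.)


Solution.
B4: chromatic position 11 in octave 4 → absolute = 4×12 + 11 = 59
Transpose up 10: 59 + 10 = 69
69 = 5×12 + 9 → A in octave 5
Result = A5


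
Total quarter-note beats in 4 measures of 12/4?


Working:
Time signature 12/4: the bottom number 4 means the quarter note gets one count
The top number 12 means 12 quarter-note beats per measure
Total = 12 × 4 measures
= 48 quarter-note beats


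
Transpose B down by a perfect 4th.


Reasoning:
perfect 4th: 4 letter names, 5 semitones
Letter: B - 3 → F
Pitch: B - 5 semitones, spelled as an F → F#
= F#


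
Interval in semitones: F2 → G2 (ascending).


Working:
Absolute semitone position = octave×12 + chromatic position
F2: 2×12 + 5 = 29
G2: 2×12 + 7 = 31
Difference = 31 - 29 = 2
= 2 semitones


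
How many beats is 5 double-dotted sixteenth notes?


Let's work it out.
Base sixteenth note = 1/4 beats
Dot 1 adds half the previous value: +1/8
Dot 2 adds half the previous value: +1/16
One double-dotted sixteenth = 1/4 + 1/8 + 1/16 = 7/16
5 of them = 5 × 7/16 = 35/16
= 35/16 beats


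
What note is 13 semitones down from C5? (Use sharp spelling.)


Reasoning:
C5: chromatic position 0 in octave 5 → absolute = 5×12 + 0 = 60
Transpose down 13: 60 - 13 = 47
47 = 3×12 + 11 → B in octave 3
Result = B3


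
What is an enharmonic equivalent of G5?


Step by step:
Enharmonic notes sound the same pitch but are spelled with different letter names
G and Abb name the same pitch class
= Abb5


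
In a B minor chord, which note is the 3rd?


Minor triad = root + minor 3rd (3 semitones) + perfect 5th (7 semitones)
A triad on B stacks thirds, so the chord tones use letter names B-D-F
Root: B
Minor 3rd above B: D
Perfect 5th above B: F#
The 3rd = D


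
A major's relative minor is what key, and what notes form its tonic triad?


Working:
The relative minor shares the major's key signature and starts on its 6th degree
6th degree = a major 6th above the tonic; a major 6th above A is F#
→ relative minor of A major is F# minor
Tonic triad of F# minor = root + minor 3rd + perfect 5th = F# A C#
= F# minor; triad = F# A C#


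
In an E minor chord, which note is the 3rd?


Minor triad = root + minor 3rd (3 semitones) + perfect 5th (7 semitones)
A triad on E stacks thirds, so the chord tones use letter names E-G-B
Root: E
Minor 3rd above E: G
Perfect 5th above E: B
The 3rd = G


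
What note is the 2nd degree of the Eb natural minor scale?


Solution.
Natural minor scale pattern: W-H-W-W-H-W-W (2-1-2-2-1-2-2 semitones)
Starting from Eb:
  Eb + 2 semitones → F
  F + 1 semitone → Gb
  Gb + 2 semitones → Ab
  Ab + 2 semitones → Bb
  Bb + 1 semitone → Cb
  Cb + 2 semitones → Db
  Db + 2 semitones → Eb
Scale: Eb F Gb Ab Bb Cb Db
Degree 2 = F


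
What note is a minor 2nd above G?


A 2nd spans 2 letter names, so from G we land on A
A minor 2nd = 1 semitone above G
Spell A at that pitch: Ab
= Ab


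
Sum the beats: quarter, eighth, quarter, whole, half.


Step by step:
Beat values:
  quarter = 1 beat
  eighth = 0.5 beats
  quarter = 1 beat
  whole = 4 beats
  half = 2 beats
Sum = 1 + 0.5 + 1 + 4 + 2
= 8.5 beats


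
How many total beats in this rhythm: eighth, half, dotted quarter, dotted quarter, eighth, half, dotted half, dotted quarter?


Working:
Beat values:
  eighth = 0.5 beats
  half = 2 beats
  dotted quarter = 1.5 beats
  dotted quarter = 1.5 beats
  eighth = 0.5 beats
  half = 2 beats
  dotted half = 3 beats
  dotted quarter = 1.5 beats
Sum = 0.5 + 2 + 1.5 + 1.5 + 0.5 + 2 + 3 + 1.5
= 12.5 beats


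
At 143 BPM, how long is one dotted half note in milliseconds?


One quarter-note beat = 60000 / BPM = 60000 / 143 ms
Dotted half note = 3 × quarter note
Duration = 3 × 60000 / 143 = 180000 / 143
= 1258.7 ms


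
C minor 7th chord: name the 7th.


Solution.
Minor 7th chord = root + minor 3rd + perfect 5th + minor 7th
Seventh chords stack in thirds, so the letter names are C-E-G-B
Root: C
Minor 3rd above C: Eb
Perfect 5th above C: G
Minor 7th above C: Bb
The 7th = Bb


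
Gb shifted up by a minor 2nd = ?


Let's work it out.
minor 2nd: 2 letter names, 1 semitones
Letter: G + 1 → A
Pitch: Gb + 1 semitones, spelled as an A → Abb
= Abb


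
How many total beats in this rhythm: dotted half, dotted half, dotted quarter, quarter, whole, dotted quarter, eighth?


Solution.
Beat values:
  dotted half = 3 beats
  dotted half = 3 beats
  dotted quarter = 1.5 beats
  quarter = 1 beat
  whole = 4 beats
  dotted quarter = 1.5 beats
  eighth = 0.5 beats
Sum = 3 + 3 + 1.5 + 1 + 4 + 1.5 + 0.5
= 14.5 beats


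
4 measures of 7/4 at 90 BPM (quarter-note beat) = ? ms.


Step by step:
Quarter-note beat duration = 60000 / 90 ms
Beats per measure (7/4) = 7
One measure = 7 × 60000 / 90 = 420000 / 90 ms
4 measures = 4 × 420000 / 90 = 1680000 / 90
= 18666.7 ms


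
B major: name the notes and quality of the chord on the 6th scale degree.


Step by step:
B major scale: B C# D# E F# G# A#
Diatonic triad on degree 6 stacks scale notes 6, 1, 3: G# B D#
G#→B = 3 semitones; G#→D# = 7 semitones → minor triad
= G# B D# (minor)


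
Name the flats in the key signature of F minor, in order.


Reasoning:
Flat minor keys: A(0), D(1), G(2), C(3), F(4), Bb(5), Eb(6), Ab(7)
F minor has 4 flats
Order of flats: Bb Eb Ab Db Gb Cb Fb → first 4: Bb, Eb, Ab, Db
= Bb, Eb, Ab, Db


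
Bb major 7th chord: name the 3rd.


Step by step:
Major 7th chord = root + major 3rd + perfect 5th + major 7th
Seventh chords stack in thirds, so the letter names are B-D-F-A
Root: Bb
Major 3rd above Bb: D
Perfect 5th above Bb: F
Major 7th above Bb: A
The 3rd = D


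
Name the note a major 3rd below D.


Reasoning:
A 3rd spans 3 letter names, so from D we land on B
A major 3rd = 4 semitones below D
Spell B at that pitch: Bb
= Bb


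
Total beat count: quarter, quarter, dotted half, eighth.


Step by step:
Beat values:
  quarter = 1 beat
  quarter = 1 beat
  dotted half = 3 beats
  eighth = 0.5 beats
Sum = 1 + 1 + 3 + 0.5
= 5.5 beats


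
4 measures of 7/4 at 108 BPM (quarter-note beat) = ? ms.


Quarter-note beat duration = 60000 / 108 ms
Beats per measure (7/4) = 7
One measure = 7 × 60000 / 108 = 420000 / 108 ms
4 measures = 4 × 420000 / 108 = 1680000 / 108
= 15555.6 ms


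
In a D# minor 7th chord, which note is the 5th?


Minor 7th chord = root + minor 3rd + perfect 5th + minor 7th
Seventh chords stack in thirds, so the letter names are D-F-A-C
Root: D#
Minor 3rd above D#: F#
Perfect 5th above D#: A#
Minor 7th above D#: C#
The 5th = A#


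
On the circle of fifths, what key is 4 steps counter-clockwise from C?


Step by step:
Each counter-clockwise step moves down a perfect 5th (= up a perfect 4th)
From C: C → F → Bb → Eb → Ab
= Ab


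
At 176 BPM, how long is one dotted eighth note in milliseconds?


Working:
One quarter-note beat = 60000 / BPM = 60000 / 176 ms
Dotted eighth note = 3/4 × quarter note
Duration = 3/4 × 60000 / 176 = 45000 / 176
= 255.7 ms


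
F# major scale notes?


Working:
Major scale pattern: W-W-H-W-W-W-H (2-2-1-2-2-2-1 semitones)
Starting from F#:
  F# + 2 semitones → G#
  G# + 2 semitones → A#
  A# + 1 semitone → B
  B + 2 semitones → C#
  C# + 2 semitones → D#
  D# + 2 semitones → E#
  E# + 1 semitone → F#
Scale = F# G# A# B C# D# E#


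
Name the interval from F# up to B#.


Working:
Letter names: F → B spans 4 letter names → a 4th
Semitones: F# → B# = 6 half-steps
A 4th of 6 semitones is an augmented 4th
= augmented 4th


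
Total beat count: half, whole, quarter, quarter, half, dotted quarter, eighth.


Beat values:
  half = 2 beats
  whole = 4 beats
  quarter = 1 beat
  quarter = 1 beat
  half = 2 beats
  dotted quarter = 1.5 beats
  eighth = 0.5 beats
Sum = 2 + 4 + 1 + 1 + 2 + 1.5 + 0.5
= 12 beats


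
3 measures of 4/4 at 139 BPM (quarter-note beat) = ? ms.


Working:
Quarter-note beat duration = 60000 / 139 ms
Beats per measure (4/4) = 4
One measure = 4 × 60000 / 139 = 240000 / 139 ms
3 measures = 3 × 240000 / 139 = 720000 / 139
= 5179.9 ms


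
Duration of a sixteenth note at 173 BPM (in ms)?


One quarter-note beat = 60000 / BPM = 60000 / 173 ms
Sixteenth note = 1/4 × quarter note
Duration = 1/4 × 60000 / 173 = 15000 / 173
= 86.7 ms


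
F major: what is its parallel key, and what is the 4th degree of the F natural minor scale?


Reasoning:
Parallel keys share the same tonic but differ in mode
F major → parallel is F minor
F natural minor scale: F G Ab Bb C Db Eb
= F minor; 4th degree = Bb


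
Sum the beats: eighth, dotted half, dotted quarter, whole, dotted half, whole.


Solution.
Beat values:
  eighth = 0.5 beats
  dotted half = 3 beats
  dotted quarter = 1.5 beats
  whole = 4 beats
  dotted half = 3 beats
  whole = 4 beats
Sum = 0.5 + 3 + 1.5 + 4 + 3 + 4
= 16 beats


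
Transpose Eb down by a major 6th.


Let's work it out.
major 6th: 6 letter names, 9 semitones
Letter: E - 5 → G
Pitch: Eb - 9 semitones, spelled as a G → Gb
= Gb


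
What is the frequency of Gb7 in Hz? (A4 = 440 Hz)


f = 440 × 2^(n/12) where n = semitones from A4
Gb7: 33 semitones from A4
f = 440 × 2^(33/12)
f = 2959.96 Hz


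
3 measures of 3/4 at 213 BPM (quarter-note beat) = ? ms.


Reasoning:
Quarter-note beat duration = 60000 / 213 ms
Beats per measure (3/4) = 3
One measure = 3 × 60000 / 213 = 180000 / 213 ms
3 measures = 3 × 180000 / 213 = 540000 / 213
= 2535.2 ms


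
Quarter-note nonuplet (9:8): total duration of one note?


Working:
Nonuplet: 9 notes occupy the space of 8 quarter notes
Space = 8 × 1 = 8 beats
Each nonuplet note = 8 / 9 = 8/9 beats
= 8/9 beats


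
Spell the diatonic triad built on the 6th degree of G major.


Let's work it out.
G major scale: G A B C D E F#
Diatonic triad on degree 6 stacks scale notes 6, 1, 3: E G B
E→G = 3 semitones; E→B = 7 semitones → minor triad
= E G B (minor)


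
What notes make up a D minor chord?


Working:
Minor triad = root + minor 3rd (3 semitones) + perfect 5th (7 semitones)
A triad on D stacks thirds, so the chord tones use letter names D-F-A
Root: D
Minor 3rd above D: F
Perfect 5th above D: A
Chord = D F A


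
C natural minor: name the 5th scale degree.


Step by step:
Natural minor scale pattern: W-H-W-W-H-W-W (2-1-2-2-1-2-2 semitones)
Starting from C:
  C + 2 semitones → D
  D + 1 semitone → Eb
  Eb + 2 semitones → F
  F + 2 semitones → G
  G + 1 semitone → Ab
  Ab + 2 semitones → Bb
  Bb + 2 semitones → C
Scale: C D Eb F G Ab Bb
Degree 5 = G


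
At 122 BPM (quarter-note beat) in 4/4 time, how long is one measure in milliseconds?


Reasoning:
Quarter-note beat duration = 60000 / 122 ms
Beats per measure (4/4) = 4
One measure = 4 × 60000 / 122 = 240000 / 122 ms
= 1967.2 ms


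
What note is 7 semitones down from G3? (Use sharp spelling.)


Reasoning:
G3: chromatic position 7 in octave 3 → absolute = 3×12 + 7 = 43
Transpose down 7: 43 - 7 = 36
36 = 3×12 + 0 → C in octave 3
Result = C3


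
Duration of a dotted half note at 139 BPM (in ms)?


Step by step:
One quarter-note beat = 60000 / BPM = 60000 / 139 ms
Dotted half note = 3 × quarter note
Duration = 3 × 60000 / 139 = 180000 / 139
= 1295.0 ms


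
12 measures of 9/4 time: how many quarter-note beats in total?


Time signature 9/4: the bottom number 4 means the quarter note gets one count
The top number 9 means 9 quarter-note beats per measure
Total = 9 × 12 measures
= 108 quarter-note beats


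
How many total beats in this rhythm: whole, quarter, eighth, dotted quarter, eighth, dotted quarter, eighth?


Working:
Beat values:
  whole = 4 beats
  quarter = 1 beat
  eighth = 0.5 beats
  dotted quarter = 1.5 beats
  eighth = 0.5 beats
  dotted quarter = 1.5 beats
  eighth = 0.5 beats
Sum = 4 + 1 + 0.5 + 1.5 + 0.5 + 1.5 + 0.5
= 9.5 beats


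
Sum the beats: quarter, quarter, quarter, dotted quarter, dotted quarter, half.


Working:
Beat values:
  quarter = 1 beat
  quarter = 1 beat
  quarter = 1 beat
  dotted quarter = 1.5 beats
  dotted quarter = 1.5 beats
  half = 2 beats
Sum = 1 + 1 + 1 + 1.5 + 1.5 + 2
= 8 beats


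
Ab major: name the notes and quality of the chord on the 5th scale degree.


Let's work it out.
Ab major scale: Ab Bb C Db Eb F G
Diatonic triad on degree 5 stacks scale notes 5, 7, 2: Eb G Bb
Eb→G = 4 semitones; Eb→Bb = 7 semitones → major triad
= Eb G Bb (major)


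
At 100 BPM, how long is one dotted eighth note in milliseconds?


One quarter-note beat = 60000 / BPM = 60000 / 100 ms
Dotted eighth note = 3/4 × quarter note
Duration = 3/4 × 60000 / 100 = 45000 / 100
= 450.0 ms


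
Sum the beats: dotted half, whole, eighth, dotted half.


Working:
Beat values:
  dotted half = 3 beats
  whole = 4 beats
  eighth = 0.5 beats
  dotted half = 3 beats
Sum = 3 + 4 + 0.5 + 3
= 10.5 beats


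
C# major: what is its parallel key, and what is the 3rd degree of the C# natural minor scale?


Parallel keys share the same tonic but differ in mode
C# major → parallel is C# minor
C# natural minor scale: C# D# E F# G# A B
= C# minor; 3rd degree = E


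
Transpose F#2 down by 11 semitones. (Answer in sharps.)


Solution.
F#2: chromatic position 6 in octave 2 → absolute = 2×12 + 6 = 30
Transpose down 11: 30 - 11 = 19
19 = 1×12 + 7 → G in octave 1
Result = G1


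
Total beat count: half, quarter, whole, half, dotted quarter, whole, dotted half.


Working:
Beat values:
  half = 2 beats
  quarter = 1 beat
  whole = 4 beats
  half = 2 beats
  dotted quarter = 1.5 beats
  whole = 4 beats
  dotted half = 3 beats
Sum = 2 + 1 + 4 + 2 + 1.5 + 4 + 3
= 17.5 beats


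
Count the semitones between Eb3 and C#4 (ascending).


Step by step:
Absolute semitone position = octave×12 + chromatic position
Eb3: 3×12 + 3 = 39
C#4: 4×12 + 1 = 49
Difference = 49 - 39 = 10
= 10 semitones


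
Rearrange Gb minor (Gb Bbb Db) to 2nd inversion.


Step by step:
Root position: Gb Bbb Db
2nd inversion: move root and 3rd up an octave
Bass note: Db
Notes (bottom to top) = Db Gb Bbb


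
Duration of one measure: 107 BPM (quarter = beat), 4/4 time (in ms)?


Working:
Quarter-note beat duration = 60000 / 107 ms
Beats per measure (4/4) = 4
One measure = 4 × 60000 / 107 = 240000 / 107 ms
= 2243.0 ms


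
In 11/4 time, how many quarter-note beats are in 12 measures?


Solution.
Time signature 11/4: the bottom number 4 means the quarter note gets one count
The top number 11 means 11 quarter-note beats per measure
Total = 11 × 12 measures
= 132 quarter-note beats


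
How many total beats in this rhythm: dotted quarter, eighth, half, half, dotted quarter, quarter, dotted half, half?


Step by step:
Beat values:
  dotted quarter = 1.5 beats
  eighth = 0.5 beats
  half = 2 beats
  half = 2 beats
  dotted quarter = 1.5 beats
  quarter = 1 beat
  dotted half = 3 beats
  half = 2 beats
Sum = 1.5 + 0.5 + 2 + 2 + 1.5 + 1 + 3 + 2
= 13.5 beats


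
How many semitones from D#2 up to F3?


Absolute semitone position = octave×12 + chromatic position
D#2: 2×12 + 3 = 27
F3: 3×12 + 5 = 41
Difference = 41 - 27 = 14
= 14 semitones


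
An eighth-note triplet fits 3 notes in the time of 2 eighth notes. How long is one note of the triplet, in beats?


Working:
Triplet: 3 notes occupy the space of 2 eighth notes
Space = 2 × 1/2 = 1 beat
Each triplet note = 1 / 3 = 1/3 beats
= 1/3 beats


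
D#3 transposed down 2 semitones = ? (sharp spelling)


Solution.
D#3: chromatic position 3 in octave 3 → absolute = 3×12 + 3 = 39
Transpose down 2: 39 - 2 = 37
37 = 3×12 + 1 → C# in octave 3
Result = C#3


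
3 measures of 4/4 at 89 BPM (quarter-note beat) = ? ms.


Working:
Quarter-note beat duration = 60000 / 89 ms
Beats per measure (4/4) = 4
One measure = 4 × 60000 / 89 = 240000 / 89 ms
3 measures = 3 × 240000 / 89 = 720000 / 89
= 8089.9 ms


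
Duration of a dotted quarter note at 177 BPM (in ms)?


One quarter-note beat = 60000 / BPM = 60000 / 177 ms
Dotted quarter note = 3/2 × quarter note
Duration = 3/2 × 60000 / 177 = 90000 / 177
= 508.5 ms


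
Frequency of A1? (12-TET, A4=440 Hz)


Let's work it out.
f = 440 × 2^(n/12) where n = semitones from A4
A1: -36 semitones from A4
f = 440 × 2^(-36/12)
f = 55.00 Hz


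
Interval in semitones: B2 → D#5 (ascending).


Absolute semitone position = octave×12 + chromatic position
B2: 2×12 + 11 = 35
D#5: 5×12 + 3 = 63
Difference = 63 - 35 = 28
= 28 semitones


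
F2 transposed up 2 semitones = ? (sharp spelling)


Let's work it out.
F2: chromatic position 5 in octave 2 → absolute = 2×12 + 5 = 29
Transpose up 2: 29 + 2 = 31
31 = 2×12 + 7 → G in octave 2
Result = G2


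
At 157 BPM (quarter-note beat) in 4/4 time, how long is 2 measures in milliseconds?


Quarter-note beat duration = 60000 / 157 ms
Beats per measure (4/4) = 4
One measure = 4 × 60000 / 157 = 240000 / 157 ms
2 measures = 2 × 240000 / 157 = 480000 / 157
= 3057.3 ms


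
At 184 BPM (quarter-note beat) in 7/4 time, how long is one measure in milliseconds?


Reasoning:
Quarter-note beat duration = 60000 / 184 ms
Beats per measure (7/4) = 7
One measure = 7 × 60000 / 184 = 420000 / 184 ms
= 2282.6 ms


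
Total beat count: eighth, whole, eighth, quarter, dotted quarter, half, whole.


Step by step:
Beat values:
  eighth = 0.5 beats
  whole = 4 beats
  eighth = 0.5 beats
  quarter = 1 beat
  dotted quarter = 1.5 beats
  half = 2 beats
  whole = 4 beats
Sum = 0.5 + 4 + 0.5 + 1 + 1.5 + 2 + 4
= 13.5 beats


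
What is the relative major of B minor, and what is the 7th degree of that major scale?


The relative major shares the key signature and is a minor 3rd above the minor tonic
A minor 3rd above B is D
→ relative major of B minor is D major
D major scale: D E F# G A B C#
= D major; 7th degree = C#


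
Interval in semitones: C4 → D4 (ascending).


Working:
Absolute semitone position = octave×12 + chromatic position
C4: 4×12 + 0 = 48
D4: 4×12 + 2 = 50
Difference = 50 - 48 = 2
= 2 semitones


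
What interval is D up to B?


Step by step:
Letter names: D → B spans 6 letter names → a 6th
Semitones: D → B = 9 half-steps
A 6th of 9 semitones is a major 6th
= major 6th


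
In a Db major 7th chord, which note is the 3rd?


Major 7th chord = root + major 3rd + perfect 5th + major 7th
Seventh chords stack in thirds, so the letter names are D-F-A-C
Root: Db
Major 3rd above Db: F
Perfect 5th above Db: Ab
Major 7th above Db: C
The 3rd = F


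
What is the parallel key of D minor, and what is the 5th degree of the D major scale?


Reasoning:
Parallel keys share the same tonic but differ in mode
D minor → parallel is D major
D major scale: D E F# G A B C#
= D major; 5th degree = A


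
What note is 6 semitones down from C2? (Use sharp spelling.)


C2: chromatic position 0 in octave 2 → absolute = 2×12 + 0 = 24
Transpose down 6: 24 - 6 = 18
18 = 1×12 + 6 → F# in octave 1
Result = F#1


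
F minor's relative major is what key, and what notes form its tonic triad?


Step by step:
The relative major shares the key signature and is a minor 3rd above the minor tonic
A minor 3rd above F is Ab
→ relative major of F minor is Ab major
Tonic triad of Ab major = root + major 3rd + perfect 5th = Ab C Eb
= Ab major; triad = Ab C Eb


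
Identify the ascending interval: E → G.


Reasoning:
Letter names: E → G spans 3 letter names → a 3rd
Semitones: E → G = 3 half-steps
A 3rd of 3 semitones is a minor 3rd
= minor 3rd


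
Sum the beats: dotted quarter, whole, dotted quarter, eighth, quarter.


Let's work it out.
Beat values:
  dotted quarter = 1.5 beats
  whole = 4 beats
  dotted quarter = 1.5 beats
  eighth = 0.5 beats
  quarter = 1 beat
Sum = 1.5 + 4 + 1.5 + 0.5 + 1
= 8.5 beats


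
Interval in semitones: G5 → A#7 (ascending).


Let's work it out.
Absolute semitone position = octave×12 + chromatic position
G5: 5×12 + 7 = 67
A#7: 7×12 + 10 = 94
Difference = 94 - 67 = 27
= 27 semitones


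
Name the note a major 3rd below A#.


A 3rd spans 3 letter names, so from A we land on F
A major 3rd = 4 semitones below A#
Spell F at that pitch: F#
= F#


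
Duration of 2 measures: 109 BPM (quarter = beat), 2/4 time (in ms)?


Solution.
Quarter-note beat duration = 60000 / 109 ms
Beats per measure (2/4) = 2
One measure = 2 × 60000 / 109 = 120000 / 109 ms
2 measures = 2 × 120000 / 109 = 240000 / 109
= 2201.8 ms


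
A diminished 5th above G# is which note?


A 5th spans 5 letter names, so from G we land on D
A diminished 5th = 6 semitones above G#
Spell D at that pitch: D
= D


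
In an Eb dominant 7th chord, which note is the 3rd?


Let's work it out.
Dominant 7th chord = root + major 3rd + perfect 5th + minor 7th
Seventh chords stack in thirds, so the letter names are E-G-B-D
Root: Eb
Major 3rd above Eb: G
Perfect 5th above Eb: Bb
Minor 7th above Eb: Db
The 3rd = G


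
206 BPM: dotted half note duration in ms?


One quarter-note beat = 60000 / BPM = 60000 / 206 ms
Dotted half note = 3 × quarter note
Duration = 3 × 60000 / 206 = 180000 / 206
= 873.8 ms


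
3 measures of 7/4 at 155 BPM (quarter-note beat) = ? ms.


Reasoning:
Quarter-note beat duration = 60000 / 155 ms
Beats per measure (7/4) = 7
One measure = 7 × 60000 / 155 = 420000 / 155 ms
3 measures = 3 × 420000 / 155 = 1260000 / 155
= 8129.0 ms


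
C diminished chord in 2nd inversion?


Root position: C Eb Gb
2nd inversion: move root and 3rd up an octave
Bass note: Gb
Notes (bottom to top) = Gb C Eb


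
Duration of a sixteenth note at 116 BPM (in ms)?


One quarter-note beat = 60000 / BPM = 60000 / 116 ms
Sixteenth note = 1/4 × quarter note
Duration = 1/4 × 60000 / 116 = 15000 / 116
= 129.3 ms


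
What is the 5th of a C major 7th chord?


Solution.
Major 7th chord = root + major 3rd + perfect 5th + major 7th
Seventh chords stack in thirds, so the letter names are C-E-G-B
Root: C
Major 3rd above C: E
Perfect 5th above C: G
Major 7th above C: B
The 5th = G


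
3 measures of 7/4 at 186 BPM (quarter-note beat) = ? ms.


Reasoning:
Quarter-note beat duration = 60000 / 186 ms
Beats per measure (7/4) = 7
One measure = 7 × 60000 / 186 = 420000 / 186 ms
3 measures = 3 × 420000 / 186 = 1260000 / 186
= 6774.2 ms


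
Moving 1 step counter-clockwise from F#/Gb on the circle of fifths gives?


Each counter-clockwise step moves down a perfect 5th (= up a perfect 4th)
From F#/Gb: F#/Gb → B
= B


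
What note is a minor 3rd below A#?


A 3rd spans 3 letter names, so from A we land on F
A minor 3rd = 3 semitones below A#
Spell F at that pitch: F##
= F##


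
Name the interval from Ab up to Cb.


Reasoning:
Letter names: A → C spans 3 letter names → a 3rd
Semitones: Ab → Cb = 3 half-steps
A 3rd of 3 semitones is a minor 3rd
= minor 3rd
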